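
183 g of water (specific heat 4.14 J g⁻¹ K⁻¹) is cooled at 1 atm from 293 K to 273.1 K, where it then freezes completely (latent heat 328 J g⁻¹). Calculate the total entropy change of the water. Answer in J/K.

Cooling step: ΔS₁ = m c ln(T_tr/T_i) = 183 × 4.14 × ln(273.1/293) = -53.29 J/K.
Phase change: ΔS₂ = −mL/T_tr = −183 × 328 / 273.1 = -219.8 J/K.
ΔS_total = (-53.29) + (-219.8) = -273 J/K.

ΔS = -273 J/K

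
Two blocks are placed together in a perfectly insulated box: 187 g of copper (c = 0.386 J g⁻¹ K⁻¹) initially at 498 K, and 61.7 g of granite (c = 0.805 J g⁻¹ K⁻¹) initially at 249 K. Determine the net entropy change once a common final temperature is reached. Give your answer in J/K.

Energy balance: T_f = (m₁c₁T₁ + m₂c₂T₂)/(m₁c₁ + m₂c₂) = 396.5 K.
ΔS₁ = m₁c₁ ln(T_f/T₁) = 72.182 × ln(396.5/498) = -16.45 J/K.
ΔS₂ = m₂c₂ ln(T_f/T₂) = 49.6685 × ln(396.5/249) = 23.11 J/K.
ΔS_total = -16.45 + 23.11 = 6.66 J/K.

ΔS_total = 6.66 J/K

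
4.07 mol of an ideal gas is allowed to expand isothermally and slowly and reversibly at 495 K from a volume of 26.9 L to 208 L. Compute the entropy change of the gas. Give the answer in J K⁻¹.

For an isothermal ideal gas ΔS_gas = nR ln(V₂/V₁) = 4.07 × 8.314 × ln(208/26.9) = 69.2 J/K.

ΔS_gas = 69.2 J/K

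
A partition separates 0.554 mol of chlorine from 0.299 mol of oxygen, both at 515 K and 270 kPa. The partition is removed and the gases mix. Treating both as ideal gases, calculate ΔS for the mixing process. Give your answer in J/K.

ΔS_mix = 4.59 J/K

Mole fractions: x_A = 0.554/0.853 = 0.649, x_B = 0.351.
ΔS_mix = −R(n_A ln x_A + n_B ln x_B) = −8.314 × (0.554 ln 0.649 + 0.299 ln 0.351) = 4.59 J/K.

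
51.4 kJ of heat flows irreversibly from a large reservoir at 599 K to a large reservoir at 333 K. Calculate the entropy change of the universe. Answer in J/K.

ΔS_hot = −Q/T_H = −51400/599 = -85.81 J/K and ΔS_cold = +Q/T_C = 51400/333 = 154.35 J/K.
ΔS_total = -85.81 + 154.35 = 68.5 J/K, positive as the second law requires.

ΔS_total = 68.5 J/K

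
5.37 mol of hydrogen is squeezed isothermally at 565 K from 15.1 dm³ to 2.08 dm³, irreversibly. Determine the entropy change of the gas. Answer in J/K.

ΔS_gas = -88.5 J/K

Entropy is a state function, so ΔS_gas depends only on the end states.
For an isothermal ideal gas ΔS_gas = nR ln(V₂/V₁) = 5.37 × 8.314 × ln(2.08/15.1) = -88.5 J/K.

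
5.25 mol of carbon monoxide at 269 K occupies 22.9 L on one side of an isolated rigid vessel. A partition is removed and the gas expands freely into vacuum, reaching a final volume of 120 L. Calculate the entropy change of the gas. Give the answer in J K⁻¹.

ΔS_gas = 72.3 J/K

No heat is exchanged and no work is done, so the ideal-gas temperature stays constant.
Entropy is a state function; using a reversible isothermal path, ΔS_gas = nR ln(V₂/V₁) = 5.25 × 8.314 × ln(120/22.9) = 72.3 J/K.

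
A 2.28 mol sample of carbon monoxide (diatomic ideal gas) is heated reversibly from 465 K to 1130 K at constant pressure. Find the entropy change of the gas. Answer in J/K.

ΔS = 58.9 J/K

At constant pressure, ΔS = nC_p ln(T₂/T₁) with C_p = 7R/2 = 29.1 J mol⁻¹ K⁻¹.
ΔS = 2.28 × 29.1 × ln(1130/465) = 58.9 J/K.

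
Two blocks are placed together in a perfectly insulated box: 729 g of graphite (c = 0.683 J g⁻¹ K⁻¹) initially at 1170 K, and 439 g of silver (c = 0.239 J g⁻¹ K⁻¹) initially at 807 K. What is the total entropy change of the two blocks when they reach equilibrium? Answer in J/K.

ΔS_total = 5.51 J/K

Energy balance: T_f = (m₁c₁T₁ + m₂c₂T₂)/(m₁c₁ + m₂c₂) = 1106.8 K.
ΔS₁ = m₁c₁ ln(T_f/T₁) = 497.907 × ln(1106.8/1170) = -27.64 J/K.
ΔS₂ = m₂c₂ ln(T_f/T₂) = 104.921 × ln(1106.8/807) = 33.15 J/K.
ΔS_total = -27.64 + 33.15 = 5.51 J/K.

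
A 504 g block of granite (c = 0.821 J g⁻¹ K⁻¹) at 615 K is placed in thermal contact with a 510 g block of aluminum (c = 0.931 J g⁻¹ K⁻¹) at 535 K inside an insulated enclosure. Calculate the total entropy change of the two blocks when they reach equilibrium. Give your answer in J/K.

Energy balance: T_f = (m₁c₁T₁ + m₂c₂T₂)/(m₁c₁ + m₂c₂) = 572.25 K.
ΔS₁ = m₁c₁ ln(T_f/T₁) = 413.784 × ln(572.25/615) = -29.81 J/K.
ΔS₂ = m₂c₂ ln(T_f/T₂) = 474.81 × ln(572.25/535) = 31.96 J/K.
ΔS_total = -29.81 + 31.96 = 2.15 J/K.

ΔS_total = 2.15 J/K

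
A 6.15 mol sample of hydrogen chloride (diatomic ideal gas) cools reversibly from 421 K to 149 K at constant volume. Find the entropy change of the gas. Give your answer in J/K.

At constant volume, ΔS = nC_V ln(T₂/T₁) with C_V = 5R/2 = 20.79 J mol⁻¹ K⁻¹.
ΔS = 6.15 × 20.79 × ln(149/421) = -133 J/K.

ΔS = -133 J/K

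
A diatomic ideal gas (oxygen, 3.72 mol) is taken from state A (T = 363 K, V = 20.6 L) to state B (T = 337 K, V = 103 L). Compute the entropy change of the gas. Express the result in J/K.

ΔS = 44 J/K

Entropy is a state function: ΔS = nC_V ln(T₂/T₁) + nR ln(V₂/V₁), with C_V = 5R/2 = 20.79 J mol⁻¹ K⁻¹ for a diatomic ideal gas.
ΔS = 3.72 × [20.79 × ln(337/363) + 8.314 × ln(103/20.6)] = 44 J/K.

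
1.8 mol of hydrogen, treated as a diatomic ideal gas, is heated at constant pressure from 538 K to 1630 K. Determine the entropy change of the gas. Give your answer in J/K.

At constant pressure, ΔS = nC_p ln(T₂/T₁) with C_p = 7R/2 = 29.1 J mol⁻¹ K⁻¹.
ΔS = 1.8 × 29.1 × ln(1630/538) = 58.1 J/K.

ΔS = 58.1 J/K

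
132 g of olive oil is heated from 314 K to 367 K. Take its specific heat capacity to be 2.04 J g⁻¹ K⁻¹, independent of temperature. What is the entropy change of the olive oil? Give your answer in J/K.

ΔS = 42 J/K

ΔS = ∫dQ_rev/T = m c ln(T₂/T₁) = 132 × 2.04 × ln(367/314) = 42 J/K.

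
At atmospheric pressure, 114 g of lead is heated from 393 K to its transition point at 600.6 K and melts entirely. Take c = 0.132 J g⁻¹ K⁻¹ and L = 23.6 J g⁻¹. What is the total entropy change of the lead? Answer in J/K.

Warming step: ΔS₁ = m c ln(T_tr/T_i) = 114 × 0.132 × ln(600.6/393) = 6.382 J/K.
Phase change: ΔS₂ = +mL/T_tr = 114 × 23.6 / 600.6 = 4.48 J/K.
ΔS_total = (6.382) + (4.48) = 10.9 J/K.

ΔS = 10.9 J/K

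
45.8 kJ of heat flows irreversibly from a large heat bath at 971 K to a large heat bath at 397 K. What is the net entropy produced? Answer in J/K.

ΔS_total = 68.2 J/K

ΔS_hot = −Q/T_H = −45800/971 = -47.17 J/K and ΔS_cold = +Q/T_C = 45800/397 = 115.4 J/K.
ΔS_total = -47.17 + 115.4 = 68.2 J/K, positive as the second law requires.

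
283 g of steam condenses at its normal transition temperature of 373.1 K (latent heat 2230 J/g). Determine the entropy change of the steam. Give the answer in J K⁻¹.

ΔS = -1690 J/K

Heat released by the substance: Q = −mL = −283 × 2230 = −631090 J.
At constant T, ΔS = Q_rev/T = −631090 / 373.1 = -1690 J/K.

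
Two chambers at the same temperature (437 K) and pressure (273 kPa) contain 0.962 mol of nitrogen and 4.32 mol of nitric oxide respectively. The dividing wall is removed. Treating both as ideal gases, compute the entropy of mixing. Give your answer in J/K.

ΔS_mix = 20.8 J/K

Mole fractions: x_A = 0.962/5.28 = 0.182, x_B = 0.818.
ΔS_mix = −R(n_A ln x_A + n_B ln x_B) = −8.314 × (0.962 ln 0.182 + 4.32 ln 0.818) = 20.8 J/K.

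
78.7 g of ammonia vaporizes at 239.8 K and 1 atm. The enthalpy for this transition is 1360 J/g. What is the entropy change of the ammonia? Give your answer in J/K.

ΔS = 446 J/K

Heat absorbed by the substance: Q = mL = 78.7 × 1360 = 107032 J.
At constant T, ΔS = Q_rev/T = 107032 / 239.8 = 446 J/K.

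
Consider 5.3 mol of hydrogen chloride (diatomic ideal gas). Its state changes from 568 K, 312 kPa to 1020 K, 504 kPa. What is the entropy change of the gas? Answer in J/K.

ΔS = nC_p ln(T₂/T₁) − nR ln(P₂/P₁), with C_p = 7R/2 = 29.1 J mol⁻¹ K⁻¹ for a diatomic ideal gas.
ΔS = 5.3 × [29.1 × ln(1020/568) − 8.314 × ln(504/312)] = 69.2 J/K.

ΔS = 69.2 J/K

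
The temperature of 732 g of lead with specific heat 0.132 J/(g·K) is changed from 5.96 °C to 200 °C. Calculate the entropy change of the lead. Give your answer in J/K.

ΔS = 51 J/K

In kelvin: T₁ = 279.11 K, T₂ = 473.15 K. ΔS = ∫dQ_rev/T = m c ln(T₂/T₁) = 732 × 0.132 × ln(473.15/279.11) = 51 J/K.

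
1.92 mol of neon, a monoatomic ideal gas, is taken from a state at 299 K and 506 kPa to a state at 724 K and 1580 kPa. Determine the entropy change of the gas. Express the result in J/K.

ΔS = nC_p ln(T₂/T₁) − nR ln(P₂/P₁), with C_p = 5R/2 = 20.79 J mol⁻¹ K⁻¹ for a monoatomic ideal gas.
ΔS = 1.92 × [20.79 × ln(724/299) − 8.314 × ln(1580/506)] = 17.1 J/K.

ΔS = 17.1 J/K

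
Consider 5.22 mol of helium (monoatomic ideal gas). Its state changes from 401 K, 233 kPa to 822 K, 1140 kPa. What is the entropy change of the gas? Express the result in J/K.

ΔS = 8.97 J/K

ΔS = nC_p ln(T₂/T₁) − nR ln(P₂/P₁), with C_p = 5R/2 = 20.79 J mol⁻¹ K⁻¹ for a monoatomic ideal gas.
ΔS = 5.22 × [20.79 × ln(822/401) − 8.314 × ln(1140/233)] = 8.97 J/K.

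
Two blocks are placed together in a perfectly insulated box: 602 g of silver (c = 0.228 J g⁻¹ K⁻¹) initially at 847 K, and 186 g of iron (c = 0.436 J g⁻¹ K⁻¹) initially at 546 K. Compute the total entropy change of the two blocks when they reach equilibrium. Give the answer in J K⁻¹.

ΔS_total = 4.7 J/K

Energy balance: T_f = (m₁c₁T₁ + m₂c₂T₂)/(m₁c₁ + m₂c₂) = 735.21 K.
ΔS₁ = m₁c₁ ln(T_f/T₁) = 137.256 × ln(735.21/847) = -19.43 J/K.
ΔS₂ = m₂c₂ ln(T_f/T₂) = 81.096 × ln(735.21/546) = 24.13 J/K.
ΔS_total = -19.43 + 24.13 = 4.7 J/K.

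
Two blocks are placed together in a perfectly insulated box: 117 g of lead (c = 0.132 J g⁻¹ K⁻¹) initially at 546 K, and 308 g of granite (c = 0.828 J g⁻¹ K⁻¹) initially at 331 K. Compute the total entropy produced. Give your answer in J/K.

Energy balance: T_f = (m₁c₁T₁ + m₂c₂T₂)/(m₁c₁ + m₂c₂) = 343.28 K.
ΔS₁ = m₁c₁ ln(T_f/T₁) = 15.444 × ln(343.28/546) = -7.167 J/K.
ΔS₂ = m₂c₂ ln(T_f/T₂) = 255.024 × ln(343.28/331) = 9.288 J/K.
ΔS_total = -7.167 + 9.288 = 2.12 J/K.

ΔS_total = 2.12 J/K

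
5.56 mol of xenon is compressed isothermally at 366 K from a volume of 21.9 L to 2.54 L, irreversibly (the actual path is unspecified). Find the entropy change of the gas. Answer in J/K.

Entropy is a state function, so ΔS_gas depends only on the end states.
For an isothermal ideal gas ΔS_gas = nR ln(V₂/V₁) = 5.56 × 8.314 × ln(2.54/21.9) = -99.6 J/K.

ΔS_gas = -99.6 J/K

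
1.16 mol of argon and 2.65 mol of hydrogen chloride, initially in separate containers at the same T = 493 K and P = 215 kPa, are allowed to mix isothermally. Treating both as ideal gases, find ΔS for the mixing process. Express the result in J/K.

ΔS_mix = 19.5 J/K

Mole fractions: x_A = 1.16/3.81 = 0.304, x_B = 0.696.
ΔS_mix = −R(n_A ln x_A + n_B ln x_B) = −8.314 × (1.16 ln 0.304 + 2.65 ln 0.696) = 19.5 J/K.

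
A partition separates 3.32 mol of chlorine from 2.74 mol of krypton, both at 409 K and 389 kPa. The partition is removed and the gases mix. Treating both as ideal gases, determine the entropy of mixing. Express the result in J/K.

ΔS_mix = 34.7 J/K

Mole fractions: x_A = 3.32/6.06 = 0.548, x_B = 0.452.
ΔS_mix = −R(n_A ln x_A + n_B ln x_B) = −8.314 × (3.32 ln 0.548 + 2.74 ln 0.452) = 34.7 J/K.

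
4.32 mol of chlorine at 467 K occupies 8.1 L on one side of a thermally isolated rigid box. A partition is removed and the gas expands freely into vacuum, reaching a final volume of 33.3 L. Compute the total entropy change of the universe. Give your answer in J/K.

For an ideal gas in free expansion Q = 0 and W = 0, so T is unchanged.
Entropy is a state function; using a reversible isothermal path, ΔS_gas = nR ln(V₂/V₁) = 4.32 × 8.314 × ln(33.3/8.1) = 50.8 J/K.
The insulated surroundings exchange no heat, so ΔS_surr = 0 and ΔS_universe = ΔS_gas.

ΔS_universe = 50.8 J/K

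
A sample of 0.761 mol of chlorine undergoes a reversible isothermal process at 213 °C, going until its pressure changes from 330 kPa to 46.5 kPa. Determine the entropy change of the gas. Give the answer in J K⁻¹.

ΔS_gas = 12.4 J/K

For an isothermal ideal gas ΔS_gas = nR ln(P₁/P₂) = 0.761 × 8.314 × ln(330/46.5) = 12.4 J/K.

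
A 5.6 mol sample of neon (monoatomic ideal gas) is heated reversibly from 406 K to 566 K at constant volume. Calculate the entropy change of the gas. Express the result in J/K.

ΔS = 23.2 J/K

At constant volume, ΔS = nC_V ln(T₂/T₁) with C_V = 3R/2 = 12.47 J mol⁻¹ K⁻¹.
ΔS = 5.6 × 12.47 × ln(566/406) = 23.2 J/K.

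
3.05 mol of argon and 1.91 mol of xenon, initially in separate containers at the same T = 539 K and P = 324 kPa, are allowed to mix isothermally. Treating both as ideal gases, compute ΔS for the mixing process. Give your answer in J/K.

Mole fractions: x_A = 3.05/4.96 = 0.615, x_B = 0.385.
ΔS_mix = −R(n_A ln x_A + n_B ln x_B) = −8.314 × (3.05 ln 0.615 + 1.91 ln 0.385) = 27.5 J/K.

ΔS_mix = 27.5 J/K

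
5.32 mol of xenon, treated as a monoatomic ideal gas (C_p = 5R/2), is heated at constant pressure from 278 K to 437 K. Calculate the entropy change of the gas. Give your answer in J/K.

ΔS = 50 J/K

At constant pressure, ΔS = nC_p ln(T₂/T₁) with C_p = 5R/2 = 20.79 J mol⁻¹ K⁻¹.
ΔS = 5.32 × 20.79 × ln(437/278) = 50 J/K.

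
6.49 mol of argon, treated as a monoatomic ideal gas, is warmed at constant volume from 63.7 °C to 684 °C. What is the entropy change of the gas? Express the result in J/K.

ΔS = 84.5 J/K

In kelvin: T₁ = 336.85 K, T₂ = 957.15 K. At constant volume, ΔS = nC_V ln(T₂/T₁) with C_V = 3R/2 = 12.47 J mol⁻¹ K⁻¹.
ΔS = 6.49 × 12.47 × ln(957.15/336.85) = 84.5 J/K.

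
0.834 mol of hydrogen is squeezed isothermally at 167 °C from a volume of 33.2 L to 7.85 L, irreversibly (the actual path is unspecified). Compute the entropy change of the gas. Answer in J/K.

ΔS_gas = -10 J/K

Entropy is a state function, so ΔS_gas depends only on the end states.
For an isothermal ideal gas ΔS_gas = nR ln(V₂/V₁) = 0.834 × 8.314 × ln(7.85/33.2) = -10 J/K.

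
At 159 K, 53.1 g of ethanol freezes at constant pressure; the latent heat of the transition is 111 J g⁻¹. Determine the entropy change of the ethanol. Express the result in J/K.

ΔS = -37.1 J/K

Heat released by the substance: Q = −mL = −53.1 × 111 = −5894.1 J.
At constant T, ΔS = Q_rev/T = −5894.1 / 159 = -37.1 J/K.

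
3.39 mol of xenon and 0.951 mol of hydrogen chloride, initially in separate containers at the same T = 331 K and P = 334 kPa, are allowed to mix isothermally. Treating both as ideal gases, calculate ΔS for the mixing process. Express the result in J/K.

ΔS_mix = 19 J/K

Mole fractions: x_A = 3.39/4.34 = 0.781, x_B = 0.219.
ΔS_mix = −R(n_A ln x_A + n_B ln x_B) = −8.314 × (3.39 ln 0.781 + 0.951 ln 0.219) = 19 J/K.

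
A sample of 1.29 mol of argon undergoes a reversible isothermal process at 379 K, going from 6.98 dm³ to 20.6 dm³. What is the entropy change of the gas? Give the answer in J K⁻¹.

ΔS_gas = 11.6 J/K

For an isothermal ideal gas ΔS_gas = nR ln(V₂/V₁) = 1.29 × 8.314 × ln(20.6/6.98) = 11.6 J/K.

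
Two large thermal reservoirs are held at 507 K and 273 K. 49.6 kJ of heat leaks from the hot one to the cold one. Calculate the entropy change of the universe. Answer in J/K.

ΔS_hot = −Q/T_H = −49600/507 = -97.83 J/K and ΔS_cold = +Q/T_C = 49600/273 = 181.7 J/K.
ΔS_total = -97.83 + 181.7 = 83.9 J/K, positive as the second law requires.

ΔS_total = 83.9 J/K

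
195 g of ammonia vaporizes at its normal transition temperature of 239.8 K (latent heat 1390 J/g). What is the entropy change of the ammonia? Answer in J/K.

ΔS = 1130 J/K

Heat absorbed by the substance: Q = mL = 195 × 1390 = 271050 J.
At constant T, ΔS = Q_rev/T = 271050 / 239.8 = 1130 J/K.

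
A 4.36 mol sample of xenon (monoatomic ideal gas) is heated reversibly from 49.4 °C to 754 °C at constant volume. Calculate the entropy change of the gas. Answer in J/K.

In kelvin: T₁ = 322.55 K, T₂ = 1027.15 K. At constant volume, ΔS = nC_V ln(T₂/T₁) with C_V = 3R/2 = 12.47 J mol⁻¹ K⁻¹.
ΔS = 4.36 × 12.47 × ln(1027.15/322.55) = 63 J/K.

ΔS = 63 J/K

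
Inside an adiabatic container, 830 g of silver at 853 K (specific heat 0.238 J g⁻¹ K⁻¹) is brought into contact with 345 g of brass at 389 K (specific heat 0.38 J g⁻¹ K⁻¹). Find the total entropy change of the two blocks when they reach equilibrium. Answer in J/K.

Energy balance: T_f = (m₁c₁T₁ + m₂c₂T₂)/(m₁c₁ + m₂c₂) = 667.9 K.
ΔS₁ = m₁c₁ ln(T_f/T₁) = 197.54 × ln(667.9/853) = -48.322 J/K.
ΔS₂ = m₂c₂ ln(T_f/T₂) = 131.1 × ln(667.9/389) = 70.868 J/K.
ΔS_total = -48.322 + 70.868 = 22.5 J/K.

ΔS_total = 22.5 J/K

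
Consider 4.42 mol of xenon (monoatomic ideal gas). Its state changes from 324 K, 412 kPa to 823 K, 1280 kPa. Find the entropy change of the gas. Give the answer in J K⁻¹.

ΔS = nC_p ln(T₂/T₁) − nR ln(P₂/P₁), with C_p = 5R/2 = 20.79 J mol⁻¹ K⁻¹ for a monoatomic ideal gas.
ΔS = 4.42 × [20.79 × ln(823/324) − 8.314 × ln(1280/412)] = 44 J/K.

ΔS = 44 J/K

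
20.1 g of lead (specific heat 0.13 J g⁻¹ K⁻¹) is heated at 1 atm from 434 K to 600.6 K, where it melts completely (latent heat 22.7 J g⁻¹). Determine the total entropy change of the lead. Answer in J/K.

ΔS = 1.61 J/K

Warming step: ΔS₁ = m c ln(T_tr/T_i) = 20.1 × 0.13 × ln(600.6/434) = 0.8489 J/K.
Phase change: ΔS₂ = +mL/T_tr = 20.1 × 22.7 / 600.6 = 0.7597 J/K.
ΔS_total = (0.8489) + (0.7597) = 1.61 J/K.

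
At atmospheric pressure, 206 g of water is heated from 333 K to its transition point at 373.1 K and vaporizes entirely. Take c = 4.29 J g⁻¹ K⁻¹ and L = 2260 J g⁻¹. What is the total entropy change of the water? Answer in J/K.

ΔS = 1350 J/K

Warming step: ΔS₁ = m c ln(T_tr/T_i) = 206 × 4.29 × ln(373.1/333) = 100.5 J/K.
Phase change: ΔS₂ = +mL/T_tr = 206 × 2260 / 373.1 = 1248 J/K.
ΔS_total = (100.5) + (1248) = 1350 J/K.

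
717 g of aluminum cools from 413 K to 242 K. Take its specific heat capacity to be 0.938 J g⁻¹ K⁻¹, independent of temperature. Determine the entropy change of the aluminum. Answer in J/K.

ΔS = -359 J/K

ΔS = ∫dQ_rev/T = m c ln(T₂/T₁) = 717 × 0.938 × ln(242/413) = -359 J/K.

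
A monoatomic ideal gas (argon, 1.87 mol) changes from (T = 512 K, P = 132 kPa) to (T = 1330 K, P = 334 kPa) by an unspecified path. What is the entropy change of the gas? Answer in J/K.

ΔS = 22.7 J/K

ΔS = nC_p ln(T₂/T₁) − nR ln(P₂/P₁), with C_p = 5R/2 = 20.79 J mol⁻¹ K⁻¹ for a monoatomic ideal gas.
ΔS = 1.87 × [20.79 × ln(1330/512) − 8.314 × ln(334/132)] = 22.7 J/K.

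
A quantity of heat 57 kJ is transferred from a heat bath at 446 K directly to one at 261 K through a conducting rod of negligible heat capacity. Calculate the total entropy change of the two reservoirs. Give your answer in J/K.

ΔS_hot = −Q/T_H = −57000/446 = -127.8 J/K and ΔS_cold = +Q/T_C = 57000/261 = 218.4 J/K.
ΔS_total = -127.8 + 218.4 = 90.6 J/K, positive as the second law requires.

ΔS_total = 90.6 J/K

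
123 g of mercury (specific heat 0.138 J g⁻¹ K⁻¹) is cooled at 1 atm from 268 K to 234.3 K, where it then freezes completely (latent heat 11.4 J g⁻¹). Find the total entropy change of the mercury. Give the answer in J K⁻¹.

ΔS = -8.27 J/K

Cooling step: ΔS₁ = m c ln(T_tr/T_i) = 123 × 0.138 × ln(234.3/268) = -2.281 J/K.
Phase change: ΔS₂ = −mL/T_tr = −123 × 11.4 / 234.3 = -5.985 J/K.
ΔS_total = (-2.281) + (-5.985) = -8.27 J/K.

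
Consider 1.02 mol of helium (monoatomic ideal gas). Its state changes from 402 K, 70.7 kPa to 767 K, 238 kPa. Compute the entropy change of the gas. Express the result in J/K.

ΔS = nC_p ln(T₂/T₁) − nR ln(P₂/P₁), with C_p = 5R/2 = 20.79 J mol⁻¹ K⁻¹ for a monoatomic ideal gas.
ΔS = 1.02 × [20.79 × ln(767/402) − 8.314 × ln(238/70.7)] = 3.4 J/K.

ΔS = 3.4 J/K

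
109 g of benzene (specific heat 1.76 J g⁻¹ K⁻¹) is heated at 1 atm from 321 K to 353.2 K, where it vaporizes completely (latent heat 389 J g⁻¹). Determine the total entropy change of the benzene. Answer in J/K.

ΔS = 138 J/K

Warming step: ΔS₁ = m c ln(T_tr/T_i) = 109 × 1.76 × ln(353.2/321) = 18.34 J/K.
Phase change: ΔS₂ = +mL/T_tr = 109 × 389 / 353.2 = 120 J/K.
ΔS_total = (18.34) + (120) = 138 J/K.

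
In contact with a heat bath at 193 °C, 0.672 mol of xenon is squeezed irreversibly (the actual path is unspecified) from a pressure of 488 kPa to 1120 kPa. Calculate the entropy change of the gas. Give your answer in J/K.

ΔS_gas = -4.64 J/K

Entropy is a state function, so ΔS_gas depends only on the end states.
For an isothermal ideal gas ΔS_gas = nR ln(P₁/P₂) = 0.672 × 8.314 × ln(488/1120) = -4.64 J/K.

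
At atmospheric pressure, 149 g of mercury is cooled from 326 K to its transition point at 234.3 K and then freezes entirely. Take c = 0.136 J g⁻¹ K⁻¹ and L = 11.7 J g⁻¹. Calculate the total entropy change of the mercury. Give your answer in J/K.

ΔS = -14.1 J/K

Cooling step: ΔS₁ = m c ln(T_tr/T_i) = 149 × 0.136 × ln(234.3/326) = -6.693 J/K.
Phase change: ΔS₂ = −mL/T_tr = −149 × 11.7 / 234.3 = -7.44 J/K.
ΔS_total = (-6.693) + (-7.44) = -14.1 J/K.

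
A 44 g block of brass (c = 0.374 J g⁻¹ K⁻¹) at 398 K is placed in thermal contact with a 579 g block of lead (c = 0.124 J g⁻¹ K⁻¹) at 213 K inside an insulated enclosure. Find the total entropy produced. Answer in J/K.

ΔS_total = 2.96 J/K

Energy balance: T_f = (m₁c₁T₁ + m₂c₂T₂)/(m₁c₁ + m₂c₂) = 247.5 K.
ΔS₁ = m₁c₁ ln(T_f/T₁) = 16.456 × ln(247.5/398) = -7.818 J/K.
ΔS₂ = m₂c₂ ln(T_f/T₂) = 71.796 × ln(247.5/213) = 10.78 J/K.
ΔS_total = -7.818 + 10.78 = 2.96 J/K.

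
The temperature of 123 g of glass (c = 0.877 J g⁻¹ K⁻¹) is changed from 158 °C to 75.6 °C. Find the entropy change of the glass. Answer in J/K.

In kelvin: T₁ = 431.15 K, T₂ = 348.75 K. ΔS = ∫dQ_rev/T = m c ln(T₂/T₁) = 123 × 0.877 × ln(348.75/431.15) = -22.9 J/K.

ΔS = -22.9 J/K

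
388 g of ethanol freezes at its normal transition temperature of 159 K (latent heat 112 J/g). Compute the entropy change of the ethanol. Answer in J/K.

Heat released by the substance: Q = −mL = −388 × 112 = −43456 J.
At constant T, ΔS = Q_rev/T = −43456 / 159 = -273 J/K.

ΔS = -273 J/K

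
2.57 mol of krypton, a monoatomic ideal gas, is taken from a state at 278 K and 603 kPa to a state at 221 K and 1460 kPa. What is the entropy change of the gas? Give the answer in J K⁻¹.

ΔS = -31.2 J/K

ΔS = nC_p ln(T₂/T₁) − nR ln(P₂/P₁), with C_p = 5R/2 = 20.79 J mol⁻¹ K⁻¹ for a monoatomic ideal gas.
ΔS = 2.57 × [20.79 × ln(221/278) − 8.314 × ln(1460/603)] = -31.2 J/K.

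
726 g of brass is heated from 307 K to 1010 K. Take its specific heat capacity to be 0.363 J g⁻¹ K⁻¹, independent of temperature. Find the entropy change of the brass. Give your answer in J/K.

ΔS = 314 J/K

ΔS = ∫dQ_rev/T = m c ln(T₂/T₁) = 726 × 0.363 × ln(1010/307) = 314 J/K.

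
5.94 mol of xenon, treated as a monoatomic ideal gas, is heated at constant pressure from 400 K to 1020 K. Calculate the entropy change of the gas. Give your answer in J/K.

At constant pressure, ΔS = nC_p ln(T₂/T₁) with C_p = 5R/2 = 20.79 J mol⁻¹ K⁻¹.
ΔS = 5.94 × 20.79 × ln(1020/400) = 116 J/K.

ΔS = 116 J/K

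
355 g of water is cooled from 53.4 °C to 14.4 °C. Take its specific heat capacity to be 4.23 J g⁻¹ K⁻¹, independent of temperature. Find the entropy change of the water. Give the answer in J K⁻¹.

In kelvin: T₁ = 326.55 K, T₂ = 287.55 K. ΔS = ∫dQ_rev/T = m c ln(T₂/T₁) = 355 × 4.23 × ln(287.55/326.55) = -191 J/K.

ΔS = -191 J/K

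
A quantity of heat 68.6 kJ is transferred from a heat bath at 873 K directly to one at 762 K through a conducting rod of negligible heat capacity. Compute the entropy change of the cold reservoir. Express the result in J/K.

The cold reservoir gains heat Q, so ΔS_cold = +Q/T_C = 68600/762 = 90 J/K.

ΔS_cold = 90 J/K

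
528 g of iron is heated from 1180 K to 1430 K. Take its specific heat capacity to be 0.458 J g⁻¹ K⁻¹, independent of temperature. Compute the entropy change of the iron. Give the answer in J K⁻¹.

ΔS = ∫dQ_rev/T = m c ln(T₂/T₁) = 528 × 0.458 × ln(1430/1180) = 46.5 J/K.

ΔS = 46.5 J/K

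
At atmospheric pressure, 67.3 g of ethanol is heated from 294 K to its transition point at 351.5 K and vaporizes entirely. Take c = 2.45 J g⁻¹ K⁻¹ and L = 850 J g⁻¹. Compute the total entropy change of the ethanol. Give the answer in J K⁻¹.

Warming step: ΔS₁ = m c ln(T_tr/T_i) = 67.3 × 2.45 × ln(351.5/294) = 29.45 J/K.
Phase change: ΔS₂ = +mL/T_tr = 67.3 × 850 / 351.5 = 162.7 J/K.
ΔS_total = (29.45) + (162.7) = 192 J/K.

ΔS = 192 J/K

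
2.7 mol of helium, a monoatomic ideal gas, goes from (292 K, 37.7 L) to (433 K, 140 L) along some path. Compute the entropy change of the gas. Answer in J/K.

ΔS = 42.7 J/K

Entropy is a state function: ΔS = nC_V ln(T₂/T₁) + nR ln(V₂/V₁), with C_V = 3R/2 = 12.47 J mol⁻¹ K⁻¹ for a monoatomic ideal gas.
ΔS = 2.7 × [12.47 × ln(433/292) + 8.314 × ln(140/37.7)] = 42.7 J/K.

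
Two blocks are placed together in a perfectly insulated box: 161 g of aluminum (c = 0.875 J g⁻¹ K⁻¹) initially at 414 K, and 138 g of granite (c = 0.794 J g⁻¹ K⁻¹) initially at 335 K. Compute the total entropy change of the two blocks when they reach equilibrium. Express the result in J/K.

Energy balance: T_f = (m₁c₁T₁ + m₂c₂T₂)/(m₁c₁ + m₂c₂) = 379.44 K.
ΔS₁ = m₁c₁ ln(T_f/T₁) = 140.875 × ln(379.44/414) = -12.28 J/K.
ΔS₂ = m₂c₂ ln(T_f/T₂) = 109.572 × ln(379.44/335) = 13.65 J/K.
ΔS_total = -12.28 + 13.65 = 1.37 J/K.

ΔS_total = 1.37 J/K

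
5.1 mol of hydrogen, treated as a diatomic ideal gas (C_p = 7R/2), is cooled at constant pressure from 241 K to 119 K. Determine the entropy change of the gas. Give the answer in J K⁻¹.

ΔS = -105 J/K

At constant pressure, ΔS = nC_p ln(T₂/T₁) with C_p = 7R/2 = 29.1 J mol⁻¹ K⁻¹.
ΔS = 5.1 × 29.1 × ln(119/241) = -105 J/K.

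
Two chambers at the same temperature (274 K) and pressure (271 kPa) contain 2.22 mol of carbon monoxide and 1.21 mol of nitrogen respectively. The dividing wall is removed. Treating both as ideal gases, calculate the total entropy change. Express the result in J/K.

Mole fractions: x_A = 2.22/3.43 = 0.647, x_B = 0.353.
ΔS_mix = −R(n_A ln x_A + n_B ln x_B) = −8.314 × (2.22 ln 0.647 + 1.21 ln 0.353) = 18.5 J/K.

ΔS_mix = 18.5 J/K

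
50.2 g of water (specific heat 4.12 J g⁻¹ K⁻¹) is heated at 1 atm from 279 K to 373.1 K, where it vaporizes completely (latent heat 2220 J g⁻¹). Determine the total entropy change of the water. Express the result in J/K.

Warming step: ΔS₁ = m c ln(T_tr/T_i) = 50.2 × 4.12 × ln(373.1/279) = 60.11 J/K.
Phase change: ΔS₂ = +mL/T_tr = 50.2 × 2220 / 373.1 = 298.7 J/K.
ΔS_total = (60.11) + (298.7) = 359 J/K.

ΔS = 359 J/K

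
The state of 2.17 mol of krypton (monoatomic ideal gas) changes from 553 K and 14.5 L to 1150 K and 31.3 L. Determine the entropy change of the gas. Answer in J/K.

ΔS = 33.7 J/K

Entropy is a state function: ΔS = nC_V ln(T₂/T₁) + nR ln(V₂/V₁), with C_V = 3R/2 = 12.47 J mol⁻¹ K⁻¹ for a monoatomic ideal gas.
ΔS = 2.17 × [12.47 × ln(1150/553) + 8.314 × ln(31.3/14.5)] = 33.7 J/K.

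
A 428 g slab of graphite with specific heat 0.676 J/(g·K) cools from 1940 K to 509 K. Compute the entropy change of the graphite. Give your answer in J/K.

ΔS = ∫dQ_rev/T = m c ln(T₂/T₁) = 428 × 0.676 × ln(509/1940) = -387 J/K.

ΔS = -387 J/K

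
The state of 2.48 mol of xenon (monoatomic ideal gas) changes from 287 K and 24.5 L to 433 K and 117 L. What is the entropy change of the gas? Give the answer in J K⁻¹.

ΔS = 45 J/K

Entropy is a state function: ΔS = nC_V ln(T₂/T₁) + nR ln(V₂/V₁), with C_V = 3R/2 = 12.47 J mol⁻¹ K⁻¹ for a monoatomic ideal gas.
ΔS = 2.48 × [12.47 × ln(433/287) + 8.314 × ln(117/24.5)] = 45 J/K.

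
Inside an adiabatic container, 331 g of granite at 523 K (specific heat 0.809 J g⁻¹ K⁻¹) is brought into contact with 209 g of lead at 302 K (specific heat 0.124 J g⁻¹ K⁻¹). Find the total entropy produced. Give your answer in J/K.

Energy balance: T_f = (m₁c₁T₁ + m₂c₂T₂)/(m₁c₁ + m₂c₂) = 503.5 K.
ΔS₁ = m₁c₁ ln(T_f/T₁) = 267.779 × ln(503.5/523) = -10.18 J/K.
ΔS₂ = m₂c₂ ln(T_f/T₂) = 25.916 × ln(503.5/302) = 13.25 J/K.
ΔS_total = -10.18 + 13.25 = 3.07 J/K.

ΔS_total = 3.07 J/K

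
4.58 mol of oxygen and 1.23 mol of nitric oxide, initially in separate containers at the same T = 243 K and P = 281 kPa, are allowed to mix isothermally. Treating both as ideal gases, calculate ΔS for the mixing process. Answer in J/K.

Mole fractions: x_A = 4.58/5.81 = 0.788, x_B = 0.212.
ΔS_mix = −R(n_A ln x_A + n_B ln x_B) = −8.314 × (4.58 ln 0.788 + 1.23 ln 0.212) = 24.9 J/K.

ΔS_mix = 24.9 J/K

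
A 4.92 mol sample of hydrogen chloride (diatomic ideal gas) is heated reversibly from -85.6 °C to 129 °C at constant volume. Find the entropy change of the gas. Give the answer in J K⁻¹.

In kelvin: T₁ = 187.55 K, T₂ = 402.15 K. At constant volume, ΔS = nC_V ln(T₂/T₁) with C_V = 5R/2 = 20.79 J mol⁻¹ K⁻¹.
ΔS = 4.92 × 20.79 × ln(402.15/187.55) = 78 J/K.

ΔS = 78 J/K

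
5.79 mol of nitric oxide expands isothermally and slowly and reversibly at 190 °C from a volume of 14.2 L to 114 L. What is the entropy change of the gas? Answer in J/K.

For an isothermal ideal gas ΔS_gas = nR ln(V₂/V₁) = 5.79 × 8.314 × ln(114/14.2) = 100 J/K.

ΔS_gas = 100 J/K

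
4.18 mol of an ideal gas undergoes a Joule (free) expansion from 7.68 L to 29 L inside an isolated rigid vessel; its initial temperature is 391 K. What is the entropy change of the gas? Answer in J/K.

ΔS_gas = 46.2 J/K

For an ideal gas in free expansion Q = 0 and W = 0, so T is unchanged.
Entropy is a state function; using a reversible isothermal path, ΔS_gas = nR ln(V₂/V₁) = 4.18 × 8.314 × ln(29/7.68) = 46.2 J/K.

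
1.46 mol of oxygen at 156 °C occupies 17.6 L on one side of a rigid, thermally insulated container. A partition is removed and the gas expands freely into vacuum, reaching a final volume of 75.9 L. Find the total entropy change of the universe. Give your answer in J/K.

No heat is exchanged and no work is done, so the ideal-gas temperature stays constant.
Entropy is a state function; using a reversible isothermal path, ΔS_gas = nR ln(V₂/V₁) = 1.46 × 8.314 × ln(75.9/17.6) = 17.7 J/K.
The insulated surroundings exchange no heat, so ΔS_surr = 0 and ΔS_universe = ΔS_gas.

ΔS_universe = 17.7 J/K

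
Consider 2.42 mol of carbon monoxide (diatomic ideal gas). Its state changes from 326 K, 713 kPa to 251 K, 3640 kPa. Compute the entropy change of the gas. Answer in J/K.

ΔS = nC_p ln(T₂/T₁) − nR ln(P₂/P₁), with C_p = 7R/2 = 29.1 J mol⁻¹ K⁻¹ for a diatomic ideal gas.
ΔS = 2.42 × [29.1 × ln(251/326) − 8.314 × ln(3640/713)] = -51.2 J/K.

ΔS = -51.2 J/K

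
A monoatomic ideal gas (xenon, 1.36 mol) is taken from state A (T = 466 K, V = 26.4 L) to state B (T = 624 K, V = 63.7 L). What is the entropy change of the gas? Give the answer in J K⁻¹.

Entropy is a state function: ΔS = nC_V ln(T₂/T₁) + nR ln(V₂/V₁), with C_V = 3R/2 = 12.47 J mol⁻¹ K⁻¹ for a monoatomic ideal gas.
ΔS = 1.36 × [12.47 × ln(624/466) + 8.314 × ln(63.7/26.4)] = 14.9 J/K.

ΔS = 14.9 J/K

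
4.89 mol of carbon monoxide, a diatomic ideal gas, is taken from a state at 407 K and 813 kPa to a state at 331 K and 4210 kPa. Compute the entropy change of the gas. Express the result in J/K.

ΔS = nC_p ln(T₂/T₁) − nR ln(P₂/P₁), with C_p = 7R/2 = 29.1 J mol⁻¹ K⁻¹ for a diatomic ideal gas.
ΔS = 4.89 × [29.1 × ln(331/407) − 8.314 × ln(4210/813)] = -96.3 J/K.

ΔS = -96.3 J/K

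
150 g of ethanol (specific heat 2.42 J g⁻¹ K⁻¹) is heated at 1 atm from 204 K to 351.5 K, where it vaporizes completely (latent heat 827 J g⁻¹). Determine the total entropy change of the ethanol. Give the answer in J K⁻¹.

Warming step: ΔS₁ = m c ln(T_tr/T_i) = 150 × 2.42 × ln(351.5/204) = 197.5 J/K.
Phase change: ΔS₂ = +mL/T_tr = 150 × 827 / 351.5 = 352.9 J/K.
ΔS_total = (197.5) + (352.9) = 550 J/K.

ΔS = 550 J/K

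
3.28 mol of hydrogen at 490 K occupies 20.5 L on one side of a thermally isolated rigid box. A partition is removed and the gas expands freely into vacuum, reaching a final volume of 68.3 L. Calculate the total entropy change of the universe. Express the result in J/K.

No heat is exchanged and no work is done, so the ideal-gas temperature stays constant.
Entropy is a state function; using a reversible isothermal path, ΔS_gas = nR ln(V₂/V₁) = 3.28 × 8.314 × ln(68.3/20.5) = 32.8 J/K.
The insulated surroundings exchange no heat, so ΔS_surr = 0 and ΔS_universe = ΔS_gas.

ΔS_universe = 32.8 J/K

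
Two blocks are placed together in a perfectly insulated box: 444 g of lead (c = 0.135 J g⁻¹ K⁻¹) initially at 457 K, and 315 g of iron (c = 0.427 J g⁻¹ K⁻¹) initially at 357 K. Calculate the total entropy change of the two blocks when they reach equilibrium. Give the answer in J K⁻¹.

ΔS_total = 1.3 J/K

Energy balance: T_f = (m₁c₁T₁ + m₂c₂T₂)/(m₁c₁ + m₂c₂) = 387.83 K.
ΔS₁ = m₁c₁ ln(T_f/T₁) = 59.94 × ln(387.83/457) = -9.838 J/K.
ΔS₂ = m₂c₂ ln(T_f/T₂) = 134.505 × ln(387.83/357) = 11.14 J/K.
ΔS_total = -9.838 + 11.14 = 1.3 J/K.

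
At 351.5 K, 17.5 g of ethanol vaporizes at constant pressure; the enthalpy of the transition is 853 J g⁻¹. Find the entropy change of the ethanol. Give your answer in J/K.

ΔS = 42.5 J/K

Heat absorbed by the substance: Q = mL = 17.5 × 853 = 14927.5 J.
At constant T, ΔS = Q_rev/T = 14927.5 / 351.5 = 42.5 J/K.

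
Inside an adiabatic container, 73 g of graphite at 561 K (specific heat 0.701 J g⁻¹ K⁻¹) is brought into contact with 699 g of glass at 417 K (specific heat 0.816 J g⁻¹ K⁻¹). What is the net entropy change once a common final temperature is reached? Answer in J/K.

ΔS_total = 2.25 J/K

Energy balance: T_f = (m₁c₁T₁ + m₂c₂T₂)/(m₁c₁ + m₂c₂) = 428.86 K.
ΔS₁ = m₁c₁ ln(T_f/T₁) = 51.173 × ln(428.86/561) = -13.745 J/K.
ΔS₂ = m₂c₂ ln(T_f/T₂) = 570.384 × ln(428.86/417) = 15.99 J/K.
ΔS_total = -13.745 + 15.99 = 2.25 J/K.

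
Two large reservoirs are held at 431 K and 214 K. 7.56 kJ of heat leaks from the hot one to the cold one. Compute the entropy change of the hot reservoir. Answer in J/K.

ΔS_hot = -17.5 J/K

The hot reservoir loses heat Q, so ΔS_hot = −Q/T_H = −7560/431 = -17.5 J/K.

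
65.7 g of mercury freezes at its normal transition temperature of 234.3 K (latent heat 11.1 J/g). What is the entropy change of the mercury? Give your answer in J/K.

Heat released by the substance: Q = −mL = −65.7 × 11.1 = −729.27 J.
At constant T, ΔS = Q_rev/T = −729.27 / 234.3 = -3.11 J/K.

ΔS = -3.11 J/K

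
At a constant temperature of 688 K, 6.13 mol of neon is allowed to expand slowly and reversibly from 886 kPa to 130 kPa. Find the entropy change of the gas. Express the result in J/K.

For an isothermal ideal gas ΔS_gas = nR ln(P₁/P₂) = 6.13 × 8.314 × ln(886/130) = 97.8 J/K.

ΔS_gas = 97.8 J/K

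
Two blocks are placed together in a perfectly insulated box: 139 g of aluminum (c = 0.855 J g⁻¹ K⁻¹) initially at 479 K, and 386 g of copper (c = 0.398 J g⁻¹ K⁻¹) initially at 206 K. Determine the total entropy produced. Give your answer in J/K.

Energy balance: T_f = (m₁c₁T₁ + m₂c₂T₂)/(m₁c₁ + m₂c₂) = 325.07 K.
ΔS₁ = m₁c₁ ln(T_f/T₁) = 118.845 × ln(325.07/479) = -46.07 J/K.
ΔS₂ = m₂c₂ ln(T_f/T₂) = 153.628 × ln(325.07/206) = 70.08 J/K.
ΔS_total = -46.07 + 70.08 = 24 J/K.

ΔS_total = 24 J/K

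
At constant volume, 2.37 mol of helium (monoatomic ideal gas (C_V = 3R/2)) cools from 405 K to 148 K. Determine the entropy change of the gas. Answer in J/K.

At constant volume, ΔS = nC_V ln(T₂/T₁) with C_V = 3R/2 = 12.47 J mol⁻¹ K⁻¹.
ΔS = 2.37 × 12.47 × ln(148/405) = -29.8 J/K.

ΔS = -29.8 J/K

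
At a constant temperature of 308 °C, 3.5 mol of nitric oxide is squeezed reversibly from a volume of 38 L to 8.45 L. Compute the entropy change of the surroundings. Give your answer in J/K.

ΔS_surr = 43.7 J/K

For an isothermal ideal gas ΔS_gas = nR ln(V₂/V₁) = 3.5 × 8.314 × ln(8.45/38) = -43.7 J/K.
The process is reversible, so ΔS_surr = −ΔS_gas = 43.7 J/K and ΔS_universe = 0.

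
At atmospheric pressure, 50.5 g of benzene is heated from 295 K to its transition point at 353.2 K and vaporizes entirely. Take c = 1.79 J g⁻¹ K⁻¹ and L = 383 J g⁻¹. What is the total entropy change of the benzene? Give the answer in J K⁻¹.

ΔS = 71 J/K

Warming step: ΔS₁ = m c ln(T_tr/T_i) = 50.5 × 1.79 × ln(353.2/295) = 16.28 J/K.
Phase change: ΔS₂ = +mL/T_tr = 50.5 × 383 / 353.2 = 54.76 J/K.
ΔS_total = (16.28) + (54.76) = 71 J/K.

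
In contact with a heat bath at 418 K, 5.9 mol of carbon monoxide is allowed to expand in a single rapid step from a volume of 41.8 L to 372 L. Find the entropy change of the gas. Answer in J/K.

ΔS_gas = 107 J/K

Entropy is a state function, so ΔS_gas depends only on the end states.
For an isothermal ideal gas ΔS_gas = nR ln(V₂/V₁) = 5.9 × 8.314 × ln(372/41.8) = 107 J/K.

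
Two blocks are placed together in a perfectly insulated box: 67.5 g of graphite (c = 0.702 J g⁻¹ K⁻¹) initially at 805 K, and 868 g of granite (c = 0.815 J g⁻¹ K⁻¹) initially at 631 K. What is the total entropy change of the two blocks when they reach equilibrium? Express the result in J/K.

ΔS_total = 1.41 J/K

Energy balance: T_f = (m₁c₁T₁ + m₂c₂T₂)/(m₁c₁ + m₂c₂) = 641.92 K.
ΔS₁ = m₁c₁ ln(T_f/T₁) = 47.385 × ln(641.92/805) = -10.73 J/K.
ΔS₂ = m₂c₂ ln(T_f/T₂) = 707.42 × ln(641.92/631) = 12.14 J/K.
ΔS_total = -10.73 + 12.14 = 1.41 J/K.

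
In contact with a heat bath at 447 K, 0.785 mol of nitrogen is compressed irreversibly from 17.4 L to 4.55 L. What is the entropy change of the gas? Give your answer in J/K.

Entropy is a state function, so ΔS_gas depends only on the end states.
For an isothermal ideal gas ΔS_gas = nR ln(V₂/V₁) = 0.785 × 8.314 × ln(4.55/17.4) = -8.75 J/K.

ΔS_gas = -8.75 J/K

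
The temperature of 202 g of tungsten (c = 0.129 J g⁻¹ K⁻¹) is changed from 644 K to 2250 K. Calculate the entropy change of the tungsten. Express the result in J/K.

ΔS = 32.6 J/K

ΔS = ∫dQ_rev/T = m c ln(T₂/T₁) = 202 × 0.129 × ln(2250/644) = 32.6 J/K.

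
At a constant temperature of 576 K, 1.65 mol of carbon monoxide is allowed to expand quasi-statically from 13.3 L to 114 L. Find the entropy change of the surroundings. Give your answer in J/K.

For an isothermal ideal gas ΔS_gas = nR ln(V₂/V₁) = 1.65 × 8.314 × ln(114/13.3) = 29.5 J/K.
The process is reversible, so ΔS_surr = −ΔS_gas = -29.5 J/K and ΔS_universe = 0.

ΔS_surr = -29.5 J/K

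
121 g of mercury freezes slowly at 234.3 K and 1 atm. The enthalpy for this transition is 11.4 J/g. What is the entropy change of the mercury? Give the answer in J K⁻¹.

Heat released by the substance: Q = −mL = −121 × 11.4 = −1379.4 J.
At constant T, ΔS = Q_rev/T = −1379.4 / 234.3 = -5.89 J/K.

ΔS = -5.89 J/K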